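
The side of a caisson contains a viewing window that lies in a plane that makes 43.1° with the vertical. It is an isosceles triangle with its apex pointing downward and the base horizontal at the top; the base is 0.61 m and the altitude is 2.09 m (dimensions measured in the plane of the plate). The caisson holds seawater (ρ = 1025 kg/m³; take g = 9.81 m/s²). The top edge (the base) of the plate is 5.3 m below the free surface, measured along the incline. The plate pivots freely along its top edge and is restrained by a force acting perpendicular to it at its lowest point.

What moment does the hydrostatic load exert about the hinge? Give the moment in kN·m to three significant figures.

γ = ρg = 1025 × 9.81 / 1000 = 10.05525 kN/m³.
The plate makes 43.1° with the vertical, i.e. θ = 90° − 43.1° = 46.9° to the horizontal. Measuring y along the incline from the free-surface line, vertical depth h = y·sinθ with sinθ = 0.730162.
With the apex down, the centroid sits h/3 = 2.09/3 = 0.696667 m below the base (the top edge), so y_c = 5.3 + 0.696667 = 5.99667 m and h_c = 5.99667 × 0.730162 = 4.37854 m.
A = ½ × 0.61 × 2.09 = 0.63745 m².
Resultant F = γ·h_c·A = 10.05525 × 4.37854 × 0.63745 = 28.0652 kN.
I_c = b·h³/36 = 0.61 × 2.09³/36 = 0.154691 m⁴.
Centre of pressure: y_p = y_c + I_c/(y_c·A) = 5.99667 + 0.154691/(5.99667 × 0.63745) = 5.99667 + 0.0404677 = 6.03714 m along the plane.
The resultant acts 0.696667 + 0.0404677 = 0.737135 m (along the plate) below the hinge at the top edge, so the moment about the hinge is M = F × 0.737135 = 28.0652 × 0.737135 = 20.6878 kN·m.

M ≈ 20.7 kN·m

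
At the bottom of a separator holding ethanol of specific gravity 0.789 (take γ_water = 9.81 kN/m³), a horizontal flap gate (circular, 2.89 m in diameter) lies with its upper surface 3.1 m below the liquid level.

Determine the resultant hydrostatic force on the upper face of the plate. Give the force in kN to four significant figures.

γ = 0.789 × 9.81 = 7.74009 kN/m³.
The plate is horizontal, so pressure is uniform at p = γ·h = 7.74009 × 3.1 = 23.9943 kN/m².
A = π(1.445)² = 6.55972 m².
F = p·A = 23.9943 × 6.55972 = 157.396 kN.

F ≈ 157.4 kN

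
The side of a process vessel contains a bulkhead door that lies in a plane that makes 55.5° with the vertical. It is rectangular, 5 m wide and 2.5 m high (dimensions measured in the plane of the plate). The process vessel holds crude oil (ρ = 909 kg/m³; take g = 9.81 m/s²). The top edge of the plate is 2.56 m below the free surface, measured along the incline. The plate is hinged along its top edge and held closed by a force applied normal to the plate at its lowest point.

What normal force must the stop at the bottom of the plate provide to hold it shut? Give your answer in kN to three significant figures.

γ = ρg = 909 × 9.81 / 1000 = 8.91729 kN/m³.
The plate makes 55.5° with the vertical, i.e. θ = 90° − 55.5° = 34.5° to the horizontal. Measuring y along the incline from the free-surface line, vertical depth h = y·sinθ with sinθ = 0.566406.
The centroid lies 2.5/2 = 1.25 m below the top edge, so y_c = 2.56 + 1.25 = 3.81 m and h_c = 3.81 × 0.566406 = 2.15801 m.
A = 5 × 2.5 = 12.5 m².
Resultant F = γ·h_c·A = 8.91729 × 2.15801 × 12.5 = 240.545 kN.
I_c = b·h³/12 = 5 × 2.5³/12 = 6.51042 m⁴.
Centre of pressure: y_p = y_c + I_c/(y_c·A) = 3.81 + 6.51042/(3.81 × 12.5) = 3.81 + 0.136702 = 3.9467 m along the plane.
The resultant acts 1.25 + 0.136702 = 1.3867 m (along the plate) below the hinge at the top edge, so the moment about the hinge is M = F × 1.3867 = 240.545 × 1.3867 = 333.564 kN·m.
A normal force at the bottom, 2.5 m from the hinge, must supply this moment: P = 333.564/2.5 = 133.426 kN.

P ≈ 133 kN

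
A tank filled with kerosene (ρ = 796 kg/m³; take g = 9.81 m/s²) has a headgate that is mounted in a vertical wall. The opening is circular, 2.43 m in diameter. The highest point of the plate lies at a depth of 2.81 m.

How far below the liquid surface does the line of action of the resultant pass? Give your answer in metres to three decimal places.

h_p = 4.117 m

γ = ρg = 796 × 9.81 / 1000 = 7.80876 kN/m³.
The centroid is at the centre, 1.215 m below the top of the plate, so the centroid depth is h_c = 2.81 + 1.215 = 4.025 m.
A = π(1.215)² = 4.6377 m².
Resultant F = γ·h_c·A = 7.80876 × 4.025 × 4.6377 = 145.764 kN.
I_c = πr⁴/4 = π × 1.215⁴/4 = 1.71157 m⁴.
Centre of pressure: y_p = y_c + I_c/(y_c·A) = 4.025 + 1.71157/(4.025 × 4.6377) = 4.025 + 0.0916909 = 4.11669 m along the plane.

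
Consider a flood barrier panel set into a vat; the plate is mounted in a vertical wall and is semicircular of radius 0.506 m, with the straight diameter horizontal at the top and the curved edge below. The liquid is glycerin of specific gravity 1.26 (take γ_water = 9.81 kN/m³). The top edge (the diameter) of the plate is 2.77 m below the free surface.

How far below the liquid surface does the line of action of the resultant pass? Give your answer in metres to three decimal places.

γ = 1.26 × 9.81 = 12.3606 kN/m³.
The centroid of a semicircle lies 4r/(3π) = 0.214753 m from the diameter, here below the top edge, so the centroid depth is h_c = 2.77 + 0.214753 = 2.98475 m.
A = πr²/2 = π × 0.506²/2 = 0.40218 m².
Resultant F = γ·h_c·A = 12.3606 × 2.98475 × 0.40218 = 14.8377 kN.
I_c = (π/8 − 8/(9π))·r⁴ = 0.109757 × 0.506⁴ = 0.00719506 m⁴.
Centre of pressure: y_p = y_c + I_c/(y_c·A) = 2.98475 + 0.00719506/(2.98475 × 0.40218) = 2.98475 + 0.00599385 = 2.99074 m along the plane.

h_p = 2.991 m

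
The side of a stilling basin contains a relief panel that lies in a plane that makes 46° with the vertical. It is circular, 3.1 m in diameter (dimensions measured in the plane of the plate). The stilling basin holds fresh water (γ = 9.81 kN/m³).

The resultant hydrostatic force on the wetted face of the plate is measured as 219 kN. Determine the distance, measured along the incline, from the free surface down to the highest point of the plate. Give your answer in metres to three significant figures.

γ = 9.81 kN/m³.
A = π(1.55)² = 7.54768 m².
From F = γ·h_c·A, the centroid depth is h_c = 219/(9.81 × 7.54768) = 2.95775 m.
The plate makes 46° with the vertical, i.e. θ = 90° − 46° = 44° to the horizontal. Measuring y along the incline from the free-surface line, vertical depth h = y·sinθ with sinθ = 0.694658.
Along the incline, y_c = h_c/sinθ = 2.95775/0.694658 = 4.25785 m.
The centroid is at the centre, 1.55 m below the top of the plate, so the highest point sits at y_top = 4.25785 − 1.55 = 2.70785 m along the incline.

y_top ≈ 2.71 m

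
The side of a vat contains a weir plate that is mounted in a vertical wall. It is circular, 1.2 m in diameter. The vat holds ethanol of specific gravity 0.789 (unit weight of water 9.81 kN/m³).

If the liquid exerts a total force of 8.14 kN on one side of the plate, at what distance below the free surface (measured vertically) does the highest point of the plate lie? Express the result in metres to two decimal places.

d_top ≈ 0.33 m

γ = 0.789 × 9.81 = 7.74009 kN/m³.
A = π(0.6)² = 1.13097 m².
From F = γ·h_c·A, the centroid depth is h_c = 8.14/(7.74009 × 1.13097) = 0.929881 m.
The centroid is at the centre, 0.6 m below the top of the plate, so the highest point sits at h_top = 0.929881 − 0.6 = 0.329881 m below the surface.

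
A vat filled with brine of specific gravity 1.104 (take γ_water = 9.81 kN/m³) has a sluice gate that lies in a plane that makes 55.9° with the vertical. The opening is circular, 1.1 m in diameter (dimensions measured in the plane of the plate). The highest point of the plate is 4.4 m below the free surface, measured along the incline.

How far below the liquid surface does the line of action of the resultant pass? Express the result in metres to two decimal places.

γ = 1.104 × 9.81 = 10.83024 kN/m³.
The plate makes 55.9° with the vertical, i.e. θ = 90° − 55.9° = 34.1° to the horizontal. Measuring y along the incline from the free-surface line, vertical depth h = y·sinθ with sinθ = 0.560639.
The centroid is at the centre, 0.55 m below the top of the plate, so y_c = 4.4 + 0.55 = 4.95 m and h_c = 4.95 × 0.560639 = 2.77516 m.
A = π(0.55)² = 0.950332 m².
Resultant F = γ·h_c·A = 10.83024 × 2.77516 × 0.950332 = 28.5628 kN.
I_c = πr⁴/4 = π × 0.55⁴/4 = 0.0718688 m⁴.
Centre of pressure: y_p = y_c + I_c/(y_c·A) = 4.95 + 0.0718688/(4.95 × 0.950332) = 4.95 + 0.0152778 = 4.96528 m along the plane.
Vertically, h_p = y_p·sinθ = 4.96528 × 0.560639 = 2.78373 m.

h_p = 2.78 m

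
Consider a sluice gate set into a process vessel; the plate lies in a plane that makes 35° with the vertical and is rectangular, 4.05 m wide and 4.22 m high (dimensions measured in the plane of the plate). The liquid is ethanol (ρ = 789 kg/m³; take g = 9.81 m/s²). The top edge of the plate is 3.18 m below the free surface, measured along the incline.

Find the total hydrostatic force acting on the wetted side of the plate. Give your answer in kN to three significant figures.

γ = ρg = 789 × 9.81 / 1000 = 7.74009 kN/m³.
The plate makes 35° with the vertical, i.e. θ = 90° − 35° = 55° to the horizontal. Measuring y along the incline from the free-surface line, vertical depth h = y·sinθ with sinθ = 0.819152.
The centroid lies 4.22/2 = 2.11 m below the top edge, so y_c = 3.18 + 2.11 = 5.29 m and h_c = 5.29 × 0.819152 = 4.33331 m.
A = 4.05 × 4.22 = 17.091 m².
Resultant F = γ·h_c·A = 7.74009 × 4.33331 × 17.091 = 573.236 kN.

F ≈ 573 kN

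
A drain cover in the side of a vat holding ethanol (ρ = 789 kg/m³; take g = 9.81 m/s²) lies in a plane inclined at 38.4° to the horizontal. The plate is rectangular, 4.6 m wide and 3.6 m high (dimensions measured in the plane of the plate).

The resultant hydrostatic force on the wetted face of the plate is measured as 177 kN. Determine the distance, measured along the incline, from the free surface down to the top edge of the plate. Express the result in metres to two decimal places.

γ = ρg = 789 × 9.81 / 1000 = 7.74009 kN/m³.
A = 4.6 × 3.6 = 16.56 m².
From F = γ·h_c·A, the centroid depth is h_c = 177/(7.74009 × 16.56) = 1.38091 m.
Let θ = 38.4° be the plate's angle to the horizontal; measure y along the incline from where the plane meets the free surface. Vertical depth h = y·sinθ with sinθ = 0.621148.
Along the incline, y_c = h_c/sinθ = 1.38091/0.621148 = 2.22316 m.
The centroid lies 3.6/2 = 1.8 m below the top edge, so the top edge sits at y_top = 2.22316 − 1.8 = 0.42316 m along the incline.

y_top ≈ 0.42 m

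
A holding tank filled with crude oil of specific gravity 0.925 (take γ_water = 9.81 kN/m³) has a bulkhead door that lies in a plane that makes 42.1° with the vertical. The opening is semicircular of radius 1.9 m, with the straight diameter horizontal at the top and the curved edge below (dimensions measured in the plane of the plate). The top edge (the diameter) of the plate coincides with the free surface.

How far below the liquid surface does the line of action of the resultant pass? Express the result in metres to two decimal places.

γ = 0.925 × 9.81 = 9.07425 kN/m³.
The plate makes 42.1° with the vertical, i.e. θ = 90° − 42.1° = 47.9° to the horizontal. Measuring y along the incline from the free-surface line, vertical depth h = y·sinθ with sinθ = 0.741976.
The centroid of a semicircle lies 4r/(3π) = 0.806385 m from the diameter, here below the top edge, so y_c = 0.806385 m and h_c = 0.806385 × 0.741976 = 0.598318 m.
A = πr²/2 = π × 1.9²/2 = 5.67057 m².
Resultant F = γ·h_c·A = 9.07425 × 0.598318 × 5.67057 = 30.7872 kN.
I_c = (π/8 − 8/(9π))·r⁴ = 0.109757 × 1.9⁴ = 1.43036 m⁴.
Centre of pressure: y_p = y_c + I_c/(y_c·A) = 0.806385 + 1.43036/(0.806385 × 5.67057) = 0.806385 + 0.312807 = 1.11919 m along the plane.
Vertically, h_p = y_p·sinθ = 1.11919 × 0.741976 = 0.830412 m.

h_p = 0.83 m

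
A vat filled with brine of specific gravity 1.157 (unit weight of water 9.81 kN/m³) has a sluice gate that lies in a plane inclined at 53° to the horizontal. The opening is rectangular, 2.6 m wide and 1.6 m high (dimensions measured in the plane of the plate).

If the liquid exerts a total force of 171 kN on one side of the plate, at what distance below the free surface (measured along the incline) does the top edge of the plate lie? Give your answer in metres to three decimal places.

y_top ≈ 3.735 m

γ = 1.157 × 9.81 = 11.35017 kN/m³.
A = 2.6 × 1.6 = 4.16 m².
From F = γ·h_c·A, the centroid depth is h_c = 171/(11.35017 × 4.16) = 3.6216 m.
Let θ = 53° be the plate's angle to the horizontal; measure y along the incline from where the plane meets the free surface. Vertical depth h = y·sinθ with sinθ = 0.798636.
Along the incline, y_c = h_c/sinθ = 3.6216/0.798636 = 4.53473 m.
The centroid lies 1.6/2 = 0.8 m below the top edge, so the top edge sits at y_top = 4.53473 − 0.8 = 3.73473 m along the incline.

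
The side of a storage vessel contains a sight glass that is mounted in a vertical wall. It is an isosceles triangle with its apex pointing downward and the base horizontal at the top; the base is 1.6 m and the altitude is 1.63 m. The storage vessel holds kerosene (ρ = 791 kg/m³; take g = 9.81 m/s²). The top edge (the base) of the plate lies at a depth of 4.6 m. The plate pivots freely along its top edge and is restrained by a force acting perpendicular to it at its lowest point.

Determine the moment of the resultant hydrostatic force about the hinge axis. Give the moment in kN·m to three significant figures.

γ = ρg = 791 × 9.81 / 1000 = 7.75971 kN/m³.
With the apex down, the centroid sits h/3 = 1.63/3 = 0.543333 m below the base (the top edge), so the centroid depth is h_c = 4.6 + 0.543333 = 5.14333 m.
A = ½ × 1.6 × 1.63 = 1.304 m².
Resultant F = γ·h_c·A = 7.75971 × 5.14333 × 1.304 = 52.0436 kN.
I_c = b·h³/36 = 1.6 × 1.63³/36 = 0.192478 m⁴.
Centre of pressure: y_p = y_c + I_c/(y_c·A) = 5.14333 + 0.192478/(5.14333 × 1.304) = 5.14333 + 0.0286985 = 5.17203 m along the plane.
The resultant acts 0.543333 + 0.0286985 = 0.572031 m (along the plate) below the hinge at the top edge, so the moment about the hinge is M = F × 0.572031 = 52.0436 × 0.572031 = 29.7706 kN·m.

M ≈ 29.8 kN·m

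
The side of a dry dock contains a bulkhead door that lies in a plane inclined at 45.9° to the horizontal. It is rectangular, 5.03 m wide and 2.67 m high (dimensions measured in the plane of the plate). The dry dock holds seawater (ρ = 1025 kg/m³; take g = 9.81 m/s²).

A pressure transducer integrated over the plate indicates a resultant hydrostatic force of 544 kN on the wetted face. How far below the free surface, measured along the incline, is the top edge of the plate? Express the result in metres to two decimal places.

γ = ρg = 1025 × 9.81 / 1000 = 10.05525 kN/m³.
A = 5.03 × 2.67 = 13.4301 m².
From F = γ·h_c·A, the centroid depth is h_c = 544/(10.05525 × 13.4301) = 4.02835 m.
Let θ = 45.9° be the plate's angle to the horizontal; measure y along the incline from where the plane meets the free surface. Vertical depth h = y·sinθ with sinθ = 0.718126.
Along the incline, y_c = h_c/sinθ = 4.02835/0.718126 = 5.60953 m.
The centroid lies 2.67/2 = 1.335 m below the top edge, so the top edge sits at y_top = 5.60953 − 1.335 = 4.27453 m along the incline.

y_top ≈ 4.27 m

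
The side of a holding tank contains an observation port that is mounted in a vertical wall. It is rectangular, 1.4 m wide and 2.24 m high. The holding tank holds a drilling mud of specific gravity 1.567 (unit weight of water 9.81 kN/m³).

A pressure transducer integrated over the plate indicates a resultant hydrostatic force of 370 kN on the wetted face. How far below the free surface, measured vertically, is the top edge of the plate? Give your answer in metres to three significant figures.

d_top ≈ 6.56 m

γ = 1.567 × 9.81 = 15.37227 kN/m³.
A = 1.4 × 2.24 = 3.136 m².
From F = γ·h_c·A, the centroid depth is h_c = 370/(15.37227 × 3.136) = 7.67516 m.
The centroid lies 2.24/2 = 1.12 m below the top edge, so the top edge sits at h_top = 7.67516 − 1.12 = 6.55516 m below the surface.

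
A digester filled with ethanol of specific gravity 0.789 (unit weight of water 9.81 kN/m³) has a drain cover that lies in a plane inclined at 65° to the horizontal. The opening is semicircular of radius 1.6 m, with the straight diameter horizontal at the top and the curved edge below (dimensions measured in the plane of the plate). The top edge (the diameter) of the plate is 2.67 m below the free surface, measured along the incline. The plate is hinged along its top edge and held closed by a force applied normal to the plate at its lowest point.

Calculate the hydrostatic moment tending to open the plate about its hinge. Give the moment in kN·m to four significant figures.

M ≈ 69.20 kN·m

γ = 0.789 × 9.81 = 7.74009 kN/m³.
Let θ = 65° be the plate's angle to the horizontal; measure y along the incline from where the plane meets the free surface. Vertical depth h = y·sinθ with sinθ = 0.906308.
The centroid of a semicircle lies 4r/(3π) = 0.679061 m from the diameter, here below the top edge, so y_c = 2.67 + 0.679061 = 3.34906 m and h_c = 3.34906 × 0.906308 = 3.03528 m.
A = πr²/2 = π × 1.6²/2 = 4.02124 m².
Resultant F = γ·h_c·A = 7.74009 × 3.03528 × 4.02124 = 94.4724 kN.
I_c = (π/8 − 8/(9π))·r⁴ = 0.109757 × 1.6⁴ = 0.719303 m⁴.
Centre of pressure: y_p = y_c + I_c/(y_c·A) = 3.34906 + 0.719303/(3.34906 × 4.02124) = 3.34906 + 0.0534108 = 3.40247 m along the plane.
The resultant acts 0.679061 + 0.0534108 = 0.732472 m (along the plate) below the hinge at the top edge, so the moment about the hinge is M = F × 0.732472 = 94.4724 × 0.732472 = 69.1984 kN·m.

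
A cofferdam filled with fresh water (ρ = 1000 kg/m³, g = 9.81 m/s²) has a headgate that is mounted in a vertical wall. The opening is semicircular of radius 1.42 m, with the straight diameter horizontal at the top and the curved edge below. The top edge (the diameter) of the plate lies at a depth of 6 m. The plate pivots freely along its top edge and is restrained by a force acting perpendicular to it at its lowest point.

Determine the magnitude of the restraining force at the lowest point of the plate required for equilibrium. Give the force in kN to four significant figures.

P ≈ 90.15 kN

γ = ρg = 1000 × 9.81 = 9810 N/m³ = 9.81 kN/m³.
The centroid of a semicircle lies 4r/(3π) = 0.602667 m from the diameter, here below the top edge, so the centroid depth is h_c = 6 + 0.602667 = 6.60267 m.
A = πr²/2 = π × 1.42²/2 = 3.16735 m².
Resultant F = γ·h_c·A = 9.81 × 6.60267 × 3.16735 = 205.156 kN.
I_c = (π/8 − 8/(9π))·r⁴ = 0.109757 × 1.42⁴ = 0.446258 m⁴.
Centre of pressure: y_p = y_c + I_c/(y_c·A) = 6.60267 + 0.446258/(6.60267 × 3.16735) = 6.60267 + 0.0213388 = 6.62401 m along the plane.
The resultant acts 0.602667 + 0.0213388 = 0.624006 m (along the plate) below the hinge at the top edge, so the moment about the hinge is M = F × 0.624006 = 205.156 × 0.624006 = 128.019 kN·m.
A normal force at the bottom, 1.42 m from the hinge, must supply this moment: P = 128.019/1.42 = 90.1542 kN.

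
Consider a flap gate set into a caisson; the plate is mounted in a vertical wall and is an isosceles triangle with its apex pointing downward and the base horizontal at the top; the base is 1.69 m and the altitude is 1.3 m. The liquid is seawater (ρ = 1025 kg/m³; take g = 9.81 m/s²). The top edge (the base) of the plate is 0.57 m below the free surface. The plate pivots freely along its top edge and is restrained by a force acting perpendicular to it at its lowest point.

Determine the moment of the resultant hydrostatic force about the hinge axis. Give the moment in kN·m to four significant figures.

γ = ρg = 1025 × 9.81 / 1000 = 10.05525 kN/m³.
With the apex down, the centroid sits h/3 = 1.3/3 = 0.433333 m below the base (the top edge), so the centroid depth is h_c = 0.57 + 0.433333 = 1.00333 m.
A = ½ × 1.69 × 1.3 = 1.0985 m².
Resultant F = γ·h_c·A = 10.05525 × 1.00333 × 1.0985 = 11.0825 kN.
I_c = b·h³/36 = 1.69 × 1.3³/36 = 0.103137 m⁴.
Centre of pressure: y_p = y_c + I_c/(y_c·A) = 1.00333 + 0.103137/(1.00333 × 1.0985) = 1.00333 + 0.0935773 = 1.09691 m along the plane.
The resultant acts 0.433333 + 0.0935773 = 0.52691 m (along the plate) below the hinge at the top edge, so the moment about the hinge is M = F × 0.52691 = 11.0825 × 0.52691 = 5.83948 kN·m.

M ≈ 5.839 kN·m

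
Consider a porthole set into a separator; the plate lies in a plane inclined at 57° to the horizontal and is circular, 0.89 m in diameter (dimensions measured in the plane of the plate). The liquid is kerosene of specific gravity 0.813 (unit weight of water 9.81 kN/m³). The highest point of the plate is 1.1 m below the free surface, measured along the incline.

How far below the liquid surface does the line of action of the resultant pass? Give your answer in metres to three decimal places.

γ = 0.813 × 9.81 = 7.97553 kN/m³.
Let θ = 57° be the plate's angle to the horizontal; measure y along the incline from where the plane meets the free surface. Vertical depth h = y·sinθ with sinθ = 0.838671.
The centroid is at the centre, 0.445 m below the top of the plate, so y_c = 1.1 + 0.445 = 1.545 m and h_c = 1.545 × 0.838671 = 1.29575 m.
A = π(0.445)² = 0.622114 m².
Resultant F = γ·h_c·A = 7.97553 × 1.29575 × 0.622114 = 6.42911 kN.
I_c = πr⁴/4 = π × 0.445⁴/4 = 0.0307985 m⁴.
Centre of pressure: y_p = y_c + I_c/(y_c·A) = 1.545 + 0.0307985/(1.545 × 0.622114) = 1.545 + 0.0320428 = 1.57704 m along the plane.
Vertically, h_p = y_p·sinθ = 1.57704 × 0.838671 = 1.32262 m.

h_p = 1.323 m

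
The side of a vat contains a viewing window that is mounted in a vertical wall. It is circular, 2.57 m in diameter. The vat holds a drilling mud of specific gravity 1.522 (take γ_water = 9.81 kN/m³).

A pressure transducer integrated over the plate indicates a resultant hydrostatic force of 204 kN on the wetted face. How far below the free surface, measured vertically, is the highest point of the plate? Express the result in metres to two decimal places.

γ = 1.522 × 9.81 = 14.93082 kN/m³.
A = π(1.285)² = 5.18748 m².
From F = γ·h_c·A, the centroid depth is h_c = 204/(14.93082 × 5.18748) = 2.63384 m.
The centroid is at the centre, 1.285 m below the top of the plate, so the highest point sits at h_top = 2.63384 − 1.285 = 1.34884 m below the surface.

d_top ≈ 1.35 m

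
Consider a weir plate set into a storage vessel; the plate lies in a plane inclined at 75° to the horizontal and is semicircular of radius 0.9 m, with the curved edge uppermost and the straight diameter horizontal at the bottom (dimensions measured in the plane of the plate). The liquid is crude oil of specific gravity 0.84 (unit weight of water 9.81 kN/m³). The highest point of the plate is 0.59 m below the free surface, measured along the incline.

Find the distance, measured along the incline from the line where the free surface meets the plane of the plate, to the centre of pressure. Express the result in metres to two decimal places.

y_p = 1.16 m

γ = 0.84 × 9.81 = 8.2404 kN/m³.
Let θ = 75° be the plate's angle to the horizontal; measure y along the incline from where the plane meets the free surface. Vertical depth h = y·sinθ with sinθ = 0.965926.
The centroid lies 4r/(3π) = 0.381972 m above the diameter, so r − 4r/(3π) = 0.9 − 0.381972 = 0.518028 m below the topmost point, so y_c = 0.59 + 0.518028 = 1.10803 m and h_c = 1.10803 × 0.965926 = 1.07027 m.
A = πr²/2 = π × 0.9²/2 = 1.27235 m².
Resultant F = γ·h_c·A = 8.2404 × 1.07027 × 1.27235 = 11.2214 kN.
I_c = (π/8 − 8/(9π))·r⁴ = 0.109757 × 0.9⁴ = 0.0720116 m⁴.
Centre of pressure: y_p = y_c + I_c/(y_c·A) = 1.10803 + 0.0720116/(1.10803 × 1.27235) = 1.10803 + 0.0510792 = 1.15911 m along the plane.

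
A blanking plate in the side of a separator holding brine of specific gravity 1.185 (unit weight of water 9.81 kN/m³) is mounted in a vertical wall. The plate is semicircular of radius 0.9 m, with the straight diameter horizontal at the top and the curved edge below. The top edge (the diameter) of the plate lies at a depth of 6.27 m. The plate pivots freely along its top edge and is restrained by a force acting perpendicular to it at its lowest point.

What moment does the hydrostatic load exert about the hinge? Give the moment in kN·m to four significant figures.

M ≈ 38.42 kN·m

γ = 1.185 × 9.81 = 11.62485 kN/m³.
The centroid of a semicircle lies 4r/(3π) = 0.381972 m from the diameter, here below the top edge, so the centroid depth is h_c = 6.27 + 0.381972 = 6.65197 m.
A = πr²/2 = π × 0.9²/2 = 1.27235 m².
Resultant F = γ·h_c·A = 11.62485 × 6.65197 × 1.27235 = 98.3885 kN.
I_c = (π/8 − 8/(9π))·r⁴ = 0.109757 × 0.9⁴ = 0.0720116 m⁴.
Centre of pressure: y_p = y_c + I_c/(y_c·A) = 6.65197 + 0.0720116/(6.65197 × 1.27235) = 6.65197 + 0.00850835 = 6.66048 m along the plane.
The resultant acts 0.381972 + 0.00850835 = 0.39048 m (along the plate) below the hinge at the top edge, so the moment about the hinge is M = F × 0.39048 = 98.3885 × 0.39048 = 38.4187 kN·m.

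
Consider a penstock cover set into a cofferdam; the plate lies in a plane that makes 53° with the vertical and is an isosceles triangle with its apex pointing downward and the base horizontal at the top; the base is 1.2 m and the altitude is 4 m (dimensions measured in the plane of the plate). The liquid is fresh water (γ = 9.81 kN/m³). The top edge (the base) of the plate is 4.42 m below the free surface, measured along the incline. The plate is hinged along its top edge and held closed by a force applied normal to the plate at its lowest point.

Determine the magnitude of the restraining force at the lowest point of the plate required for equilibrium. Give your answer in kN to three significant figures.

P ≈ 30.3 kN

γ = 9.81 kN/m³.
The plate makes 53° with the vertical, i.e. θ = 90° − 53° = 37° to the horizontal. Measuring y along the incline from the free-surface line, vertical depth h = y·sinθ with sinθ = 0.601815.
With the apex down, the centroid sits h/3 = 4/3 = 1.33333 m below the base (the top edge), so y_c = 4.42 + 1.33333 = 5.75333 m and h_c = 5.75333 × 0.601815 = 3.46244 m.
A = ½ × 1.2 × 4 = 2.4 m².
Resultant F = γ·h_c·A = 9.81 × 3.46244 × 2.4 = 81.5197 kN.
I_c = b·h³/36 = 1.2 × 4³/36 = 2.13333 m⁴.
Centre of pressure: y_p = y_c + I_c/(y_c·A) = 5.75333 + 2.13333/(5.75333 × 2.4) = 5.75333 + 0.1545 = 5.90783 m along the plane.
The resultant acts 1.33333 + 0.1545 = 1.48783 m (along the plate) below the hinge at the top edge, so the moment about the hinge is M = F × 1.48783 = 81.5197 × 1.48783 = 121.287 kN·m.
A normal force at the bottom, 4 m from the hinge, must supply this moment: P = 121.287/4 = 30.3218 kN.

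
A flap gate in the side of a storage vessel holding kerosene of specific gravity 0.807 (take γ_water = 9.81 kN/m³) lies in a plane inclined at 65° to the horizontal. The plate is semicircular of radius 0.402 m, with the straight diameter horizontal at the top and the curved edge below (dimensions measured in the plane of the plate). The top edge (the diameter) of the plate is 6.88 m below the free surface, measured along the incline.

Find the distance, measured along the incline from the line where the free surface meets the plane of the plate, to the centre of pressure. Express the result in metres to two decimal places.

γ = 0.807 × 9.81 = 7.91667 kN/m³.
Let θ = 65° be the plate's angle to the horizontal; measure y along the incline from where the plane meets the free surface. Vertical depth h = y·sinθ with sinθ = 0.906308.
The centroid of a semicircle lies 4r/(3π) = 0.170614 m from the diameter, here below the top edge, so y_c = 6.88 + 0.170614 = 7.05061 m and h_c = 7.05061 × 0.906308 = 6.39002 m.
A = πr²/2 = π × 0.402²/2 = 0.253847 m².
Resultant F = γ·h_c·A = 7.91667 × 6.39002 × 0.253847 = 12.8415 kN.
I_c = (π/8 − 8/(9π))·r⁴ = 0.109757 × 0.402⁴ = 0.0028664 m⁴.
Centre of pressure: y_p = y_c + I_c/(y_c·A) = 7.05061 + 0.0028664/(7.05061 × 0.253847) = 7.05061 + 0.00160154 = 7.05221 m along the plane.

y_p = 7.05 m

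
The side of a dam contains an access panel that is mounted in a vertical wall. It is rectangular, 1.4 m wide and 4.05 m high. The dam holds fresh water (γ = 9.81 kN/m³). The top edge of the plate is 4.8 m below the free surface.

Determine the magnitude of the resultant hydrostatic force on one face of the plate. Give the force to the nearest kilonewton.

F ≈ 380 kN

γ = 9.81 kN/m³.
The centroid lies 4.05/2 = 2.025 m below the top edge, so the centroid depth is h_c = 4.8 + 2.025 = 6.825 m.
A = 1.4 × 4.05 = 5.67 m².
Resultant F = γ·h_c·A = 9.81 × 6.825 × 5.67 = 379.625 kN.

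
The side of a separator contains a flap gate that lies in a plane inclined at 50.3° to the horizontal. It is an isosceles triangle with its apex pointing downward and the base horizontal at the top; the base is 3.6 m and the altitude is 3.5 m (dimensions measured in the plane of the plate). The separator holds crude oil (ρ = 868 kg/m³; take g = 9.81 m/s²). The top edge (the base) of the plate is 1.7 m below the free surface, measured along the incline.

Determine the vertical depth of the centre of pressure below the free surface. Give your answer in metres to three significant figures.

γ = ρg = 868 × 9.81 / 1000 = 8.51508 kN/m³.
Let θ = 50.3° be the plate's angle to the horizontal; measure y along the incline from where the plane meets the free surface. Vertical depth h = y·sinθ with sinθ = 0.769400.
With the apex down, the centroid sits h/3 = 3.5/3 = 1.16667 m below the base (the top edge), so y_c = 1.7 + 1.16667 = 2.86667 m and h_c = 2.86667 × 0.769400 = 2.20562 m.
A = ½ × 3.6 × 3.5 = 6.3 m².
Resultant F = γ·h_c·A = 8.51508 × 2.20562 × 6.3 = 118.32 kN.
I_c = b·h³/36 = 3.6 × 3.5³/36 = 4.2875 m⁴.
Centre of pressure: y_p = y_c + I_c/(y_c·A) = 2.86667 + 4.2875/(2.86667 × 6.3) = 2.86667 + 0.237403 = 3.10407 m along the plane.
Vertically, h_p = y_p·sinθ = 3.10407 × 0.769400 = 2.38827 m.

h_p = 2.39 m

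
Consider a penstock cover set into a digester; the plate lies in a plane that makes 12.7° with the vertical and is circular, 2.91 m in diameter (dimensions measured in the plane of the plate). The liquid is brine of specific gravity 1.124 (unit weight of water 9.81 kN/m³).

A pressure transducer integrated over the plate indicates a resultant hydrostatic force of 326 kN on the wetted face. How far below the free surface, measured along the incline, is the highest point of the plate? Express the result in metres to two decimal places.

y_top ≈ 3.10 m

γ = 1.124 × 9.81 = 11.02644 kN/m³.
A = π(1.455)² = 6.65083 m².
From F = γ·h_c·A, the centroid depth is h_c = 326/(11.02644 × 6.65083) = 4.44535 m.
The plate makes 12.7° with the vertical, i.e. θ = 90° − 12.7° = 77.3° to the horizontal. Measuring y along the incline from the free-surface line, vertical depth h = y·sinθ with sinθ = 0.975535.
Along the incline, y_c = h_c/sinθ = 4.44535/0.975535 = 4.55683 m.
The centroid is at the centre, 1.455 m below the top of the plate, so the highest point sits at y_top = 4.55683 − 1.455 = 3.10183 m along the incline.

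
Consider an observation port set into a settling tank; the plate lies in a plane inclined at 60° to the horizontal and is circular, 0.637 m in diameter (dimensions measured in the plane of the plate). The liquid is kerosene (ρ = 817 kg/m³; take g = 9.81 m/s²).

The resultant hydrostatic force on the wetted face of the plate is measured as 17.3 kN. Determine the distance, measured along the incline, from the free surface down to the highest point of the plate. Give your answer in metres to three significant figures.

γ = ρg = 817 × 9.81 / 1000 = 8.01477 kN/m³.
A = π(0.3185)² = 0.31869 m².
From F = γ·h_c·A, the centroid depth is h_c = 17.3/(8.01477 × 0.31869) = 6.77309 m.
Let θ = 60° be the plate's angle to the horizontal; measure y along the incline from where the plane meets the free surface. Vertical depth h = y·sinθ with sinθ = 0.866025.
Along the incline, y_c = h_c/sinθ = 6.77309/0.866025 = 7.82089 m.
The centroid is at the centre, 0.3185 m below the top of the plate, so the highest point sits at y_top = 7.82089 − 0.3185 = 7.50239 m along the incline.

y_top ≈ 7.50 m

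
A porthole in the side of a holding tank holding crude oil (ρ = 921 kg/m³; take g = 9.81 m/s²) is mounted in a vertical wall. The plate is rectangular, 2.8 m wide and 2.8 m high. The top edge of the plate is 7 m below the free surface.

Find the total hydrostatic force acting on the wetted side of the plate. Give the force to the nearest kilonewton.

F ≈ 595 kN

γ = ρg = 921 × 9.81 / 1000 = 9.03501 kN/m³.
The centroid lies 2.8/2 = 1.4 m below the top edge, so the centroid depth is h_c = 7 + 1.4 = 8.4 m.
A = 2.8 × 2.8 = 7.84 m².
Resultant F = γ·h_c·A = 9.03501 × 8.4 × 7.84 = 595.01 kN.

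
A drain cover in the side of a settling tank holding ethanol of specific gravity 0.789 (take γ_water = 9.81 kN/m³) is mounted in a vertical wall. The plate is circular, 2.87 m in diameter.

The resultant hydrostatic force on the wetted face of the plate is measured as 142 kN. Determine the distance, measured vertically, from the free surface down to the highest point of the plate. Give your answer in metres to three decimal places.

γ = 0.789 × 9.81 = 7.74009 kN/m³.
A = π(1.435)² = 6.46925 m².
From F = γ·h_c·A, the centroid depth is h_c = 142/(7.74009 × 6.46925) = 2.83588 m.
The centroid is at the centre, 1.435 m below the top of the plate, so the highest point sits at h_top = 2.83588 − 1.435 = 1.40088 m below the surface.

d_top ≈ 1.401 m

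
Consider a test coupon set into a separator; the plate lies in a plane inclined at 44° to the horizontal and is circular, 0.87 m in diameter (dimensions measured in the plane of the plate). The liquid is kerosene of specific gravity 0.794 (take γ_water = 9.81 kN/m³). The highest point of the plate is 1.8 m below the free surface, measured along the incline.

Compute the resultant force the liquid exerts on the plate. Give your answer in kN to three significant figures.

F ≈ 7.19 kN

γ = 0.794 × 9.81 = 7.78914 kN/m³.
Let θ = 44° be the plate's angle to the horizontal; measure y along the incline from where the plane meets the free surface. Vertical depth h = y·sinθ with sinθ = 0.694658.
The centroid is at the centre, 0.435 m below the top of the plate, so y_c = 1.8 + 0.435 = 2.235 m and h_c = 2.235 × 0.694658 = 1.55256 m.
A = π(0.435)² = 0.594468 m².
Resultant F = γ·h_c·A = 7.78914 × 1.55256 × 0.594468 = 7.18897 kN.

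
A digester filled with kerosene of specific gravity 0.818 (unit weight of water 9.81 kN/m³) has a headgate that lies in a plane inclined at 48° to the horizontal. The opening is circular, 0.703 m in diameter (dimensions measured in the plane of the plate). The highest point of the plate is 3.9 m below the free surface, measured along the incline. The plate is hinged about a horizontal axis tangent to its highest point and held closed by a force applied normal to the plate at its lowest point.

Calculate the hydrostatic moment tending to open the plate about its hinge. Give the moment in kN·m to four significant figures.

γ = 0.818 × 9.81 = 8.02458 kN/m³.
Let θ = 48° be the plate's angle to the horizontal; measure y along the incline from where the plane meets the free surface. Vertical depth h = y·sinθ with sinθ = 0.743145.
The centroid is at the centre, 0.3515 m below the top of the plate, so y_c = 3.9 + 0.3515 = 4.2515 m and h_c = 4.2515 × 0.743145 = 3.15948 m.
A = π(0.3515)² = 0.388151 m².
Resultant F = γ·h_c·A = 8.02458 × 3.15948 × 0.388151 = 9.84099 kN.
I_c = πr⁴/4 = π × 0.3515⁴/4 = 0.0119892 m⁴.
Centre of pressure: y_p = y_c + I_c/(y_c·A) = 4.2515 + 0.0119892/(4.2515 × 0.388151) = 4.2515 + 0.0072652 = 4.25877 m along the plane.
The resultant acts 0.3515 + 0.0072652 = 0.358765 m (along the plate) below the hinge at the top edge, so the moment about the hinge is M = F × 0.358765 = 9.84099 × 0.358765 = 3.5306 kN·m.

M ≈ 3.531 kN·m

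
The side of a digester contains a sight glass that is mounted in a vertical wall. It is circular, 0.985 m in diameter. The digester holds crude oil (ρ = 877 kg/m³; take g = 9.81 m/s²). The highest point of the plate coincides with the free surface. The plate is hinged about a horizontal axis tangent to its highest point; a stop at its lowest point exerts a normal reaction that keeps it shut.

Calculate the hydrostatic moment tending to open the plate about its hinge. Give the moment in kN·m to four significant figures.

γ = ρg = 877 × 9.81 / 1000 = 8.60337 kN/m³.
The centroid is at the centre, 0.4925 m below the top of the plate, so the centroid depth is h_c = 0.4925 m.
A = π(0.4925)² = 0.762013 m².
Resultant F = γ·h_c·A = 8.60337 × 0.4925 × 0.762013 = 3.22877 kN.
I_c = πr⁴/4 = π × 0.4925⁴/4 = 0.0462077 m⁴.
Centre of pressure: y_p = y_c + I_c/(y_c·A) = 0.4925 + 0.0462077/(0.4925 × 0.762013) = 0.4925 + 0.123125 = 0.615625 m along the plane.
The resultant acts 0.4925 + 0.123125 = 0.615625 m (along the plate) below the hinge at the top edge, so the moment about the hinge is M = F × 0.615625 = 3.22877 × 0.615625 = 1.98771 kN·m.

M ≈ 1.988 kN·m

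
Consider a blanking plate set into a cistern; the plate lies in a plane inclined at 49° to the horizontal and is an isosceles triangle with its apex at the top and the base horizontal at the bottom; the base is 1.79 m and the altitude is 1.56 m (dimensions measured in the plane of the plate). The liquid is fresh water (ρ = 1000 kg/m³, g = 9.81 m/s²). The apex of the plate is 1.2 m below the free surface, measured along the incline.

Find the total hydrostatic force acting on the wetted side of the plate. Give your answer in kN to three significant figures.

F ≈ 23.2 kN

γ = ρg = 1000 × 9.81 = 9810 N/m³ = 9.81 kN/m³.
Let θ = 49° be the plate's angle to the horizontal; measure y along the incline from where the plane meets the free surface. Vertical depth h = y·sinθ with sinθ = 0.754710.
With the apex up, the centroid sits 2h/3 = 2 × 1.56/3 = 1.04 m below the apex, so y_c = 1.2 + 1.04 = 2.24 m and h_c = 2.24 × 0.754710 = 1.69055 m.
A = ½ × 1.79 × 1.56 = 1.3962 m².
Resultant F = γ·h_c·A = 9.81 × 1.69055 × 1.3962 = 23.155 kN.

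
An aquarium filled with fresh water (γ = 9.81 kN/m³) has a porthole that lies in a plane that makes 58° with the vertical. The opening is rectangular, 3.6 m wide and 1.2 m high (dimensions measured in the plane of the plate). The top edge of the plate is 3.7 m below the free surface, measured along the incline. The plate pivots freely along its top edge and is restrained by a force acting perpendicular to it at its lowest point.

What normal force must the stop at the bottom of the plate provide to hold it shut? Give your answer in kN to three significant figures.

γ = 9.81 kN/m³.
The plate makes 58° with the vertical, i.e. θ = 90° − 58° = 32° to the horizontal. Measuring y along the incline from the free-surface line, vertical depth h = y·sinθ with sinθ = 0.529919.
The centroid lies 1.2/2 = 0.6 m below the top edge, so y_c = 3.7 + 0.6 = 4.3 m and h_c = 4.3 × 0.529919 = 2.27865 m.
A = 3.6 × 1.2 = 4.32 m².
Resultant F = γ·h_c·A = 9.81 × 2.27865 × 4.32 = 96.5674 kN.
I_c = b·h³/12 = 3.6 × 1.2³/12 = 0.5184 m⁴.
Centre of pressure: y_p = y_c + I_c/(y_c·A) = 4.3 + 0.5184/(4.3 × 4.32) = 4.3 + 0.027907 = 4.32791 m along the plane.
The resultant acts 0.6 + 0.027907 = 0.627907 m (along the plate) below the hinge at the top edge, so the moment about the hinge is M = F × 0.627907 = 96.5674 × 0.627907 = 60.6353 kN·m.
A normal force at the bottom, 1.2 m from the hinge, must supply this moment: P = 60.6353/1.2 = 50.5294 kN.

P ≈ 50.5 kN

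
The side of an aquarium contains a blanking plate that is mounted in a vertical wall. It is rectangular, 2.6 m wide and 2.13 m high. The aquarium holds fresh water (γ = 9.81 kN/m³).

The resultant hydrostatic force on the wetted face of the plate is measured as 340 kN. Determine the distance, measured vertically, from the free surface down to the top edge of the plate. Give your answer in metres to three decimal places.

d_top ≈ 5.193 m

γ = 9.81 kN/m³.
A = 2.6 × 2.13 = 5.538 m².
From F = γ·h_c·A, the centroid depth is h_c = 340/(9.81 × 5.538) = 6.25831 m.
The centroid lies 2.13/2 = 1.065 m below the top edge, so the top edge sits at h_top = 6.25831 − 1.065 = 5.19331 m below the surface.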